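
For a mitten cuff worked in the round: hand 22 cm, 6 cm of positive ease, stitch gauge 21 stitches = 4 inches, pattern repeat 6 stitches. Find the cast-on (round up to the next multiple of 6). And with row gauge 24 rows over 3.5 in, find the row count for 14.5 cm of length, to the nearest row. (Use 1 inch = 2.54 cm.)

Cast on 60 stitches; work 39 rows.

Finished = 22 + 6 = 28 cm.
28 cm × 1/2.54 = 11.02 inches.
21/4 = 5.25 sts per in; 11.02 × 5.25 = 57.87 sts.
Next multiple of 6 → 60.
14.5 cm = 5.71 inches; × 6.857 = 39.15 → 39 rows.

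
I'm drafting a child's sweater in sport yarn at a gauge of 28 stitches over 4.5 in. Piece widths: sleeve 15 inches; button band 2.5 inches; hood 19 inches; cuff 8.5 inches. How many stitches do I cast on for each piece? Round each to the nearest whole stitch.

Rate = 28/4.5 = 6.222 sts per in.
sleeve: 15 × 6.222 = 93.33 → 93.
button band: 2.5 × 6.222 = 15.56 → 16.
hood: 19 × 6.222 = 118.22 → 118.
cuff: 8.5 × 6.222 = 52.89 → 53.

sleeve 93; button band 16; hood 118; cuff 53.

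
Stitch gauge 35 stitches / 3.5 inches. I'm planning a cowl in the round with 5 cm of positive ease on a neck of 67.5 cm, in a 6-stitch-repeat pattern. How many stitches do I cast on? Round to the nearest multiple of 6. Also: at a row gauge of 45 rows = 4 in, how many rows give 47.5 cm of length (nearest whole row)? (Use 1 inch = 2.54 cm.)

Cast on 288 stitches; work 210 rows.

Finished = 67.5 + 5 = 72.5 cm.
72.5 cm × 1/2.54 = 28.54 inches.
35/3.5 = 10 sts per in; 28.54 × 10 = 285.43 sts.
Nearest multiple of 6 → 288.
47.5 cm = 18.70 inches; × 11.25 = 210.38 → 210 rows.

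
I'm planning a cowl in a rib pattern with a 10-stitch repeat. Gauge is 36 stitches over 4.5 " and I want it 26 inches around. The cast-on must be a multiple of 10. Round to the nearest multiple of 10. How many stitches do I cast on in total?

36 / 4.5 = 8 sts per inch.
26 × 8 = 208.00 sts.
Nearest multiple of 10: 210.

210 stitches.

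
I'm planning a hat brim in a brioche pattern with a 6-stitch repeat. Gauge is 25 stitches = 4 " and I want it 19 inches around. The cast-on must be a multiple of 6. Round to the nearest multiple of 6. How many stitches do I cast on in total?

25 / 4 = 6.25 sts per inch.
19 × 6.25 = 118.75 sts.
Nearest multiple of 6: 120.

120 stitches.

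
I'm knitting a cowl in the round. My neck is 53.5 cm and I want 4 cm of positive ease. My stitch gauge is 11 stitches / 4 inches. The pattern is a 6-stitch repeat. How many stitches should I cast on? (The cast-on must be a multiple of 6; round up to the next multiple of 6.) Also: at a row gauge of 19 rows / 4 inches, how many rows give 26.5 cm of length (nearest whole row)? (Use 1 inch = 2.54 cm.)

Cast on 66 stitches; work 50 rows.

Finished = 53.5 + 4 = 57.5 cm.
57.5 cm × 1/2.54 = 22.64 inches.
11/4 = 2.75 sts per in; 22.64 × 2.75 = 62.25 sts.
Next multiple of 6 → 66.
26.5 cm = 10.43 inches; × 4.75 = 49.56 → 50 rows.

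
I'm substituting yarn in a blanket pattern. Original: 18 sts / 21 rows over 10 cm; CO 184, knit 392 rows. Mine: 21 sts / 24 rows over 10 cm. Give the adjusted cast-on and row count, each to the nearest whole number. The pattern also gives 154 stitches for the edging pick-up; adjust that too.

Cast on 215 stitches; work 448 rows; edging pick-up 180 stitches.

Stitches: 184 × 21/18 = 214.67 → 215.
Rows: 392 × 24/21 = 448.00 → 448.
edging pick-up: 154 × 21/18 = 179.67 → 180.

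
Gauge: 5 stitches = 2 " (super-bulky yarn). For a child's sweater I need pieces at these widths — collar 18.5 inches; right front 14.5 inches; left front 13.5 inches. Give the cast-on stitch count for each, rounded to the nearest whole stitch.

collar 46; right front 36; left front 34.

Rate = 5/2 = 2.5 sts per in.
collar: 18.5 × 2.5 = 46.25 → 46.
right front: 14.5 × 2.5 = 36.25 → 36.
left front: 13.5 × 2.5 = 33.75 → 34.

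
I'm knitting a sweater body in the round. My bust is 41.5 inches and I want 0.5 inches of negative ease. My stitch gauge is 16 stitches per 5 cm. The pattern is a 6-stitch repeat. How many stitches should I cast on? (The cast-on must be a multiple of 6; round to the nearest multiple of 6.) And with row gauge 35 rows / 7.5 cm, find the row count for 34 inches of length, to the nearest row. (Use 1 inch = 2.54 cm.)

Finished = 41.5 − 0.5 = 41 inches.
41 inches × 2.54 = 104.14 cm.
16/5 = 3.2 sts per cm; 104.14 × 3.2 = 333.25 sts.
Nearest multiple of 6 → 336.
34 inches = 86.36 cm; × 4.667 = 403.01 → 403 rows.

Cast on 336 stitches; work 403 rows.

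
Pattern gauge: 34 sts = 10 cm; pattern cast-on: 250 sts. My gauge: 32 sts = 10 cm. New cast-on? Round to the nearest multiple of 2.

Scale factor = 32 / 34 = 0.941.
250 × 32 / 34 = 235.29 sts.
→ 236 sts.

236 stitches.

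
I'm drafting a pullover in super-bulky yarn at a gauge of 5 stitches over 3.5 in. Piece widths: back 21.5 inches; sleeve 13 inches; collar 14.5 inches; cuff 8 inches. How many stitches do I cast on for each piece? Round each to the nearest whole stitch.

Rate = 5/3.5 = 1.429 sts per in.
back: 21.5 × 1.429 = 30.71 → 31.
sleeve: 13 × 1.429 = 18.57 → 19.
collar: 14.5 × 1.429 = 20.71 → 21.
cuff: 8 × 1.429 = 11.43 → 11.

back 31; sleeve 19; collar 21; cuff 11.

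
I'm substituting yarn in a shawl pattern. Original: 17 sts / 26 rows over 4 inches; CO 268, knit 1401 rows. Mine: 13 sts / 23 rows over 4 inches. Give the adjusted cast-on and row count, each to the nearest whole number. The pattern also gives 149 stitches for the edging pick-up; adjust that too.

Cast on 205 stitches; work 1239 rows; edging pick-up 114 stitches.

Stitches: 268 × 13/17 = 204.94 → 205.
Rows: 1401 × 23/26 = 1239.35 → 1239.
edging pick-up: 149 × 13/17 = 113.94 → 114.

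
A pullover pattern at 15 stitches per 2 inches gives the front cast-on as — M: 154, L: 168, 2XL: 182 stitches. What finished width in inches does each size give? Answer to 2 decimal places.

M 20.53 inches; L 22.40 inches; 2XL 24.27 inches.

15/2 = 7.5 sts per in.
M: 154 / 7.5 = 20.533 → 20.53 in.
L: 168 / 7.5 = 22.400 → 22.40 in.
2XL: 182 / 7.5 = 24.267 → 24.27 in.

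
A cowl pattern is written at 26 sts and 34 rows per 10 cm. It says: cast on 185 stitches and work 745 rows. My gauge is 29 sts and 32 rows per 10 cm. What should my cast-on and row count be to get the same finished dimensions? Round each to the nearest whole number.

Stitches: 185 × 29/26 = 206.35 → 206.
Rows: 745 × 32/34 = 701.18 → 701.

Cast on 206 stitches; work 701 rows.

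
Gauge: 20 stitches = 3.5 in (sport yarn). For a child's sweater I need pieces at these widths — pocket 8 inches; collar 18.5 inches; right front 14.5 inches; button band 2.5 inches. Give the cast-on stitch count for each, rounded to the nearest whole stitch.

pocket 46; collar 106; right front 83; button band 14.

Rate = 20/3.5 = 5.714 sts per in.
pocket: 8 × 5.714 = 45.71 → 46.
collar: 18.5 × 5.714 = 105.71 → 106.
right front: 14.5 × 5.714 = 82.86 → 83.
button band: 2.5 × 5.714 = 14.29 → 14.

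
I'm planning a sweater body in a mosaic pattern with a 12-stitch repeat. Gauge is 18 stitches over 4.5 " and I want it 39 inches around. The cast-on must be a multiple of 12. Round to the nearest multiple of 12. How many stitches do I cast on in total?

156 stitches.

18 / 4.5 = 4 sts per inch.
39 × 4 = 156.00 sts.
Nearest multiple of 12: 156.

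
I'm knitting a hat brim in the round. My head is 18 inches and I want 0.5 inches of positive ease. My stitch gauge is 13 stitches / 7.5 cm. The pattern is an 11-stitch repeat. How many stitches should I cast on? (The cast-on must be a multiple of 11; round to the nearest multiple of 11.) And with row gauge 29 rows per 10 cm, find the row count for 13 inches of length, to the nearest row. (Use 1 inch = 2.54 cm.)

Cast on 77 stitches; work 96 rows.

Finished = 18 + 0.5 = 18.5 inches.
18.5 inches × 2.54 = 46.99 cm.
13/7.5 = 1.733 sts per cm; 46.99 × 1.733 = 81.45 sts.
Nearest multiple of 11 → 77.
13 inches = 33.02 cm; × 2.9 = 95.76 → 96 rows.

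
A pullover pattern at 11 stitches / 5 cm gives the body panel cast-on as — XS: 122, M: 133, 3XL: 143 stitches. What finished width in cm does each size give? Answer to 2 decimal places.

11/5 = 2.2 sts per cm.
XS: 122 / 2.2 = 55.455 → 55.45 cm.
M: 133 / 2.2 = 60.455 → 60.45 cm.
3XL: 143 / 2.2 = 65.000 → 65.00 cm.

XS 55.45 cm; M 60.45 cm; 3XL 65.00 cm.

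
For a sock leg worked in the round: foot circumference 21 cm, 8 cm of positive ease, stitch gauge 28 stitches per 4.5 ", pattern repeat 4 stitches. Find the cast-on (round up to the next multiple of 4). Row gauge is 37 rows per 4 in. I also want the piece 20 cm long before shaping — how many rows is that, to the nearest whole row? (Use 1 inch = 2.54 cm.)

Finished = 21 + 8 = 29 cm.
29 cm × 1/2.54 = 11.42 inches.
28/4.5 = 6.222 sts per in; 11.42 × 6.222 = 71.04 sts.
Next multiple of 4 → 72.
20 cm = 7.87 inches; × 9.25 = 72.83 → 73 rows.

Cast on 72 stitches; work 73 rows.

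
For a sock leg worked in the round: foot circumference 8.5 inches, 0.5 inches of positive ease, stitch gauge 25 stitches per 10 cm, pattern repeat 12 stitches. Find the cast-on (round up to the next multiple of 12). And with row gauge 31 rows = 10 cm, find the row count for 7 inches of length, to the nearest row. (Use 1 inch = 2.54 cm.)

Cast on 60 stitches; work 55 rows.

Finished = 8.5 + 0.5 = 9 inches.
9 inches × 2.54 = 22.86 cm.
25/10 = 2.5 sts per cm; 22.86 × 2.5 = 57.15 sts.
Next multiple of 12 → 60.
7 inches = 17.78 cm; × 3.1 = 55.12 → 55 rows.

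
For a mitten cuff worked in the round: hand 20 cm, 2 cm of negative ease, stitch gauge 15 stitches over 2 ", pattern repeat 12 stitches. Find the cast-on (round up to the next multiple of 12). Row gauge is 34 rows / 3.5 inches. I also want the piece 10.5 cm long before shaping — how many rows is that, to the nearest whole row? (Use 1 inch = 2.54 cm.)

Finished = 20 − 2 = 18 cm.
18 cm × 1/2.54 = 7.09 inches.
15/2 = 7.5 sts per in; 7.09 × 7.5 = 53.15 sts.
Next multiple of 12 → 60.
10.5 cm = 4.13 inches; × 9.714 = 40.16 → 40 rows.

Cast on 60 stitches; work 40 rows.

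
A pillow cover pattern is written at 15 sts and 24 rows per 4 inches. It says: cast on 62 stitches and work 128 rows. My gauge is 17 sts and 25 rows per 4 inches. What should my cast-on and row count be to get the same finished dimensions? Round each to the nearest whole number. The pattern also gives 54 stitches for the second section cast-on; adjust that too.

Cast on 70 stitches; work 133 rows; second section cast-on 61 stitches.

Stitches: 62 × 17/15 = 70.27 → 70.
Rows: 128 × 25/24 = 133.33 → 133.
second section cast-on: 54 × 17/15 = 61.20 → 61.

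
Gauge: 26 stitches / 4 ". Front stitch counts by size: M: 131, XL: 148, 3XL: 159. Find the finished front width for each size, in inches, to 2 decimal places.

26/4 = 6.5 sts per in.
M: 131 / 6.5 = 20.154 → 20.15 in.
XL: 148 / 6.5 = 22.769 → 22.77 in.
3XL: 159 / 6.5 = 24.462 → 24.46 in.

M 20.15 inches; XL 22.77 inches; 3XL 24.46 inches.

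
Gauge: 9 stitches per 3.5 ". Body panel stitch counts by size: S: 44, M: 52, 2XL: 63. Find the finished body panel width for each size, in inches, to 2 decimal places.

9/3.5 = 2.571 sts per in.
S: 44 / 2.571 = 17.111 → 17.11 in.
M: 52 / 2.571 = 20.222 → 20.22 in.
2XL: 63 / 2.571 = 24.500 → 24.50 in.

S 17.11 inches; M 20.22 inches; 2XL 24.50 inches.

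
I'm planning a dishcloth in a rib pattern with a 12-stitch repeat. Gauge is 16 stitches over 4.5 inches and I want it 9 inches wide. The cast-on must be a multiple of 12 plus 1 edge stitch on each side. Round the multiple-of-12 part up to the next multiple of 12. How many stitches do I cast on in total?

16 / 4.5 = 3.556 sts per inch.
9 × 3.556 = 32.00 sts.
Less 2 edge sts → 30.00 for the repeat.
Next multiple of 12: 36.
Add back 2 edge sts → 38.

CO 38 sts.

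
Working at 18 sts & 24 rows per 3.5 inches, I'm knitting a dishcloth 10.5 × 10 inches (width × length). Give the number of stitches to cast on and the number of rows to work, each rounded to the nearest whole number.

Cast on 54 stitches and work 69 rows.

Stitch gauge = 18/3.5 = 5.143 sts/in; 10.5 × 5.143 = 54.00 → 54 sts.
Row gauge = 24/3.5 = 6.857 rows/in; 10 × 6.857 = 68.57 → 69 rows.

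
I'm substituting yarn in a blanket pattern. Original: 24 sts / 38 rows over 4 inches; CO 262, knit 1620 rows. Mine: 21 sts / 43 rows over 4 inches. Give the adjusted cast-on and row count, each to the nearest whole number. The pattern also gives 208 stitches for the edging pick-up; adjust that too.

Stitches: 262 × 21/24 = 229.25 → 229.
Rows: 1620 × 43/38 = 1833.16 → 1833.
edging pick-up: 208 × 21/24 = 182.00 → 182.

Cast on 229 stitches; work 1833 rows; edging pick-up 182 stitches.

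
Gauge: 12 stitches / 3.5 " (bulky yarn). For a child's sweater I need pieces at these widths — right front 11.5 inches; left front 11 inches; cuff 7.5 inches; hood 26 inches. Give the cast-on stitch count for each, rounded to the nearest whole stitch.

right front 39; left front 38; cuff 26; hood 89.

Rate = 12/3.5 = 3.429 sts per in.
right front: 11.5 × 3.429 = 39.43 → 39.
left front: 11 × 3.429 = 37.71 → 38.
cuff: 7.5 × 3.429 = 25.71 → 26.
hood: 26 × 3.429 = 89.14 → 89.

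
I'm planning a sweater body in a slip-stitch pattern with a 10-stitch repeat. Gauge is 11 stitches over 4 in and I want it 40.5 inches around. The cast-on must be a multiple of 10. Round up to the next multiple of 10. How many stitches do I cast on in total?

11 / 4 = 2.75 sts per inch.
40.5 × 2.75 = 111.38 sts.
Next multiple of 10: 120.

CO 120 sts.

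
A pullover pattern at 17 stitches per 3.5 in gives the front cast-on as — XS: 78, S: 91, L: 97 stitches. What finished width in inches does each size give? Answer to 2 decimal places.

XS 16.06 inches; S 18.74 inches; L 19.97 inches.

17/3.5 = 4.857 sts per in.
XS: 78 / 4.857 = 16.059 → 16.06 in.
S: 91 / 4.857 = 18.735 → 18.74 in.
L: 97 / 4.857 = 19.971 → 19.97 in.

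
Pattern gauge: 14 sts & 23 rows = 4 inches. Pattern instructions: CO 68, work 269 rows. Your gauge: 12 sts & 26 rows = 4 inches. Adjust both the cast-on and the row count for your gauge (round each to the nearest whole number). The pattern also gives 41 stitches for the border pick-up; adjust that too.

Stitches: 68 × 12/14 = 58.29 → 58.
Rows: 269 × 26/23 = 304.09 → 304.
border pick-up: 41 × 12/14 = 35.14 → 35.

Cast on 58 stitches; work 304 rows; border pick-up 35 stitches.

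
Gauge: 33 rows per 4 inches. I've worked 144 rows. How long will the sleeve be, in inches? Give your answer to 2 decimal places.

17.45 inches.

33 rows / 4 inch = 8.25 rows per inch.
144 / 8.25 = 17.455 inches.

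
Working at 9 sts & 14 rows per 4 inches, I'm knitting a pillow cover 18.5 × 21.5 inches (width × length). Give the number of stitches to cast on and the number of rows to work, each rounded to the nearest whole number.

Stitch gauge = 9/4 = 2.25 sts/in; 18.5 × 2.25 = 41.62 → 42 sts.
Row gauge = 14/4 = 3.5 rows/in; 21.5 × 3.5 = 75.25 → 75 rows.

Cast on 42 stitches and work 75 rows.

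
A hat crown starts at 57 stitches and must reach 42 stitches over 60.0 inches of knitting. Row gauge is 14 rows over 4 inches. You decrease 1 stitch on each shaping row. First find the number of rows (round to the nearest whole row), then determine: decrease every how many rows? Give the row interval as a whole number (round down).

Decrease every 14th row.

Rows = 60.0 × 3.5 = 210.0 → 210 rows.
Stitches to remove: 15 → 15 shaping rows (at 1 st each).
210 / 15 = 14.00 → every 14 rows.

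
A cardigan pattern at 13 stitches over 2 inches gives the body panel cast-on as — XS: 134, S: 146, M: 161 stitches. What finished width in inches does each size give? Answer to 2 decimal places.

13/2 = 6.5 sts per in.
XS: 134 / 6.5 = 20.615 → 20.62 in.
S: 146 / 6.5 = 22.462 → 22.46 in.
M: 161 / 6.5 = 24.769 → 24.77 in.

XS 20.62 inches; S 22.46 inches; M 24.77 inches.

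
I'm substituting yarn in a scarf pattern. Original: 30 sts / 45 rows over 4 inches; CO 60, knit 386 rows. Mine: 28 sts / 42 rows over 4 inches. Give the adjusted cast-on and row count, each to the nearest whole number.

Cast on 56 stitches; work 360 rows.

Stitches: 60 × 28/30 = 56.00 → 56.
Rows: 386 × 42/45 = 360.27 → 360.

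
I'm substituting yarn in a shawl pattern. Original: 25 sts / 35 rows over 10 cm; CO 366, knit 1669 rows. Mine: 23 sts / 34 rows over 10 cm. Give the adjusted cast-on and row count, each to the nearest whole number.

Stitches: 366 × 23/25 = 336.72 → 337.
Rows: 1669 × 34/35 = 1621.31 → 1621.

Cast on 337 stitches; work 1621 rows.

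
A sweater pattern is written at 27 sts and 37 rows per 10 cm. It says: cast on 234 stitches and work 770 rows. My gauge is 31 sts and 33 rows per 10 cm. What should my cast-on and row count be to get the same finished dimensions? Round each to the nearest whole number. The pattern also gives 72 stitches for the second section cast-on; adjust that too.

Stitches: 234 × 31/27 = 268.67 → 269.
Rows: 770 × 33/37 = 686.76 → 687.
second section cast-on: 72 × 31/27 = 82.67 → 83.

Cast on 269 stitches; work 687 rows; second section cast-on 83 stitches.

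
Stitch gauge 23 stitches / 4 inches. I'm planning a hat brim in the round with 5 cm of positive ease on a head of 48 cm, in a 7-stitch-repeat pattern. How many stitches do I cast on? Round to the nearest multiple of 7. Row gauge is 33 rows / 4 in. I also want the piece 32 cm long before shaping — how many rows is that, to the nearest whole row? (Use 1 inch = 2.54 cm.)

Cast on 119 stitches; work 104 rows.

Finished = 48 + 5 = 53 cm.
53 cm × 1/2.54 = 20.87 inches.
23/4 = 5.75 sts per in; 20.87 × 5.75 = 119.98 sts.
Nearest multiple of 7 → 119.
32 cm = 12.60 inches; × 8.25 = 103.94 → 104 rows.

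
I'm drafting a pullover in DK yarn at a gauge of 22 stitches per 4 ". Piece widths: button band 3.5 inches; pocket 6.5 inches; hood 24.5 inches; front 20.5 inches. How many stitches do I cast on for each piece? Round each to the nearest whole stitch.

Rate = 22/4 = 5.5 sts per in.
button band: 3.5 × 5.5 = 19.25 → 19.
pocket: 6.5 × 5.5 = 35.75 → 36.
hood: 24.5 × 5.5 = 134.75 → 135.
front: 20.5 × 5.5 = 112.75 → 113.

button band 19; pocket 36; hood 135; front 113.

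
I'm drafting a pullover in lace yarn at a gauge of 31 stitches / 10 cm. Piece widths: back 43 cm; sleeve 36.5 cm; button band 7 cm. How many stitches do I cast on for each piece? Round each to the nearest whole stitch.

back 133; sleeve 113; button band 22.

Rate = 31/10 = 3.1 sts per cm.
back: 43 × 3.1 = 133.30 → 133.
sleeve: 36.5 × 3.1 = 113.15 → 113.
button band: 7 × 3.1 = 21.70 → 22.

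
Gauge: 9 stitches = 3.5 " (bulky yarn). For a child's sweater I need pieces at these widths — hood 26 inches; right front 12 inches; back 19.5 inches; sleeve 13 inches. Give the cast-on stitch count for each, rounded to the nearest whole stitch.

Rate = 9/3.5 = 2.571 sts per in.
hood: 26 × 2.571 = 66.86 → 67.
right front: 12 × 2.571 = 30.86 → 31.
back: 19.5 × 2.571 = 50.14 → 50.
sleeve: 13 × 2.571 = 33.43 → 33.

hood 67; right front 31; back 50; sleeve 33.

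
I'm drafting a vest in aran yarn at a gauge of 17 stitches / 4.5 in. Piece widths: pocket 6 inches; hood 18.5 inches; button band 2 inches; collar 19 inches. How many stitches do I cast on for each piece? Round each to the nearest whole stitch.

Rate = 17/4.5 = 3.778 sts per in.
pocket: 6 × 3.778 = 22.67 → 23.
hood: 18.5 × 3.778 = 69.89 → 70.
button band: 2 × 3.778 = 7.56 → 8.
collar: 19 × 3.778 = 71.78 → 72.

pocket 23; hood 70; button band 8; collar 72.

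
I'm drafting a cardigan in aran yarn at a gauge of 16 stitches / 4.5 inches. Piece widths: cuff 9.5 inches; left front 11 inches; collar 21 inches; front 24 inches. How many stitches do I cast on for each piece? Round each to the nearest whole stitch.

Rate = 16/4.5 = 3.556 sts per in.
cuff: 9.5 × 3.556 = 33.78 → 34.
left front: 11 × 3.556 = 39.11 → 39.
collar: 21 × 3.556 = 74.67 → 75.
front: 24 × 3.556 = 85.33 → 85.

cuff 34; left front 39; collar 75; front 85.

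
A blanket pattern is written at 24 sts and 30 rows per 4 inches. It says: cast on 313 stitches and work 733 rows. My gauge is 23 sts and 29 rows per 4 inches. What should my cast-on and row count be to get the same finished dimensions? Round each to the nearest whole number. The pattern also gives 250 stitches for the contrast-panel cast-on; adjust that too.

Cast on 300 stitches; work 709 rows; contrast-panel cast-on 240 stitches.

Stitches: 313 × 23/24 = 299.96 → 300.
Rows: 733 × 29/30 = 708.57 → 709.
contrast-panel cast-on: 250 × 23/24 = 239.58 → 240.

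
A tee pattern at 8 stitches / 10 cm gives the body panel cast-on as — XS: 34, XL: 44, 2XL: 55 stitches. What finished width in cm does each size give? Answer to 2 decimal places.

XS 42.50 cm; XL 55.00 cm; 2XL 68.75 cm.

8/10 = 0.8 sts per cm.
XS: 34 / 0.8 = 42.500 → 42.50 cm.
XL: 44 / 0.8 = 55.000 → 55.00 cm.
2XL: 55 / 0.8 = 68.750 → 68.75 cm.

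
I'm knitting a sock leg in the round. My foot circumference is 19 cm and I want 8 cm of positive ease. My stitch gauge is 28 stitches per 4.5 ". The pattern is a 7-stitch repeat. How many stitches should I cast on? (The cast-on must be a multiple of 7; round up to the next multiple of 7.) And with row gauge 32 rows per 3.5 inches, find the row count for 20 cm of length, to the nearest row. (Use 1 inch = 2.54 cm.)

Finished = 19 + 8 = 27 cm.
27 cm × 1/2.54 = 10.63 inches.
28/4.5 = 6.222 sts per in; 10.63 × 6.222 = 66.14 sts.
Next multiple of 7 → 70.
20 cm = 7.87 inches; × 9.143 = 71.99 → 72 rows.

Cast on 70 stitches; work 72 rows.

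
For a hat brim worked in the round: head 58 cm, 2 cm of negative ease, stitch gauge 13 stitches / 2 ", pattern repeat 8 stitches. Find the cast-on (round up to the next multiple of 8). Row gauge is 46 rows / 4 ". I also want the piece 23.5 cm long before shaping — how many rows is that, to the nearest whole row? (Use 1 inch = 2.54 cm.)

Cast on 144 stitches; work 106 rows.

Finished = 58 − 2 = 56 cm.
56 cm × 1/2.54 = 22.05 inches.
13/2 = 6.5 sts per in; 22.05 × 6.5 = 143.31 sts.
Next multiple of 8 → 144.
23.5 cm = 9.25 inches; × 11.5 = 106.40 → 106 rows.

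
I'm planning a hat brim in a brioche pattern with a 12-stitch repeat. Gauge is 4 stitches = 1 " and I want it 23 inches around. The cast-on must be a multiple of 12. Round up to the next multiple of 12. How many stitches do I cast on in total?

4 / 1 = 4 sts per inch.
23 × 4 = 92.00 sts.
Next multiple of 12: 96.

96 stitches.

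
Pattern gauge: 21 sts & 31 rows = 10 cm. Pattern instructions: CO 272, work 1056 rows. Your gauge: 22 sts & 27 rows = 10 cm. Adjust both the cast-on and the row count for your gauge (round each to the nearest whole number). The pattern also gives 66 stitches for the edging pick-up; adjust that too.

Cast on 285 stitches; work 920 rows; edging pick-up 69 stitches.

Stitches: 272 × 22/21 = 284.95 → 285.
Rows: 1056 × 27/31 = 919.74 → 920.
edging pick-up: 66 × 22/21 = 69.14 → 69.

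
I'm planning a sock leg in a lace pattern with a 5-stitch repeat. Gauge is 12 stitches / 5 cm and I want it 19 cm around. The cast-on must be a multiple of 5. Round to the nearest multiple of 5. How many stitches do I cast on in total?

12 / 5 = 2.4 sts per cm.
19 × 2.4 = 45.60 sts.
Nearest multiple of 5: 45.

Cast on 45 stitches.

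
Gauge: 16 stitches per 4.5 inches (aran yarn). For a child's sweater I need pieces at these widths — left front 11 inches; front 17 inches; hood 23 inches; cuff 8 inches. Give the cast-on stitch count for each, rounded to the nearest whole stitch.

Rate = 16/4.5 = 3.556 sts per in.
left front: 11 × 3.556 = 39.11 → 39.
front: 17 × 3.556 = 60.44 → 60.
hood: 23 × 3.556 = 81.78 → 82.
cuff: 8 × 3.556 = 28.44 → 28.

left front 39; front 60; hood 82; cuff 28.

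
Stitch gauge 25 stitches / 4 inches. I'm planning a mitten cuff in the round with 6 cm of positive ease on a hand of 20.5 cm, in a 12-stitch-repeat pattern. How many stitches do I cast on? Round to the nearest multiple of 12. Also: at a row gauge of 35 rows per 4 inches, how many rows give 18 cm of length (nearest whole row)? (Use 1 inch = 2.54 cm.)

Finished = 20.5 + 6 = 26.5 cm.
26.5 cm × 1/2.54 = 10.43 inches.
25/4 = 6.25 sts per in; 10.43 × 6.25 = 65.21 sts.
Nearest multiple of 12 → 60.
18 cm = 7.09 inches; × 8.75 = 62.01 → 62 rows.

Cast on 60 stitches; work 62 rows.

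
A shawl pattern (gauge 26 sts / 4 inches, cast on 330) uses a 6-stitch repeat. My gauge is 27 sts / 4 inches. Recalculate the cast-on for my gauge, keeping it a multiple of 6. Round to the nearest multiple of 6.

CO 342 sts.

330 × 27 / 26 = 342.69.
Nearest multiple of 6: 342.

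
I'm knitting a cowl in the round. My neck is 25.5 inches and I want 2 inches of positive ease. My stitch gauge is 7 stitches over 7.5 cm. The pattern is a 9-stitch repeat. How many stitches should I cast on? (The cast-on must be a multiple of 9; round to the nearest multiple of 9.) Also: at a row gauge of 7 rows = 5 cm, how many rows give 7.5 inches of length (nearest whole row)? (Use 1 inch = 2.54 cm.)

Finished = 25.5 + 2 = 27.5 inches.
27.5 inches × 2.54 = 69.85 cm.
7/7.5 = 0.933 sts per cm; 69.85 × 0.933 = 65.19 sts.
Nearest multiple of 9 → 63.
7.5 inches = 19.05 cm; × 1.4 = 26.67 → 27 rows.

Cast on 63 stitches; work 27 rows.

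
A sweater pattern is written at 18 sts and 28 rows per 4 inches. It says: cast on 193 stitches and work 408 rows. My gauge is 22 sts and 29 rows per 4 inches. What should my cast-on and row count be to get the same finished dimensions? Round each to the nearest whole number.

Cast on 236 stitches; work 423 rows.

Stitches: 193 × 22/18 = 235.89 → 236.
Rows: 408 × 29/28 = 422.57 → 423.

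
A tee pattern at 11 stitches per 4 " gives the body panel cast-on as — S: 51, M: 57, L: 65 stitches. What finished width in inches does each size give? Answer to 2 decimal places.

11/4 = 2.75 sts per in.
S: 51 / 2.75 = 18.545 → 18.55 in.
M: 57 / 2.75 = 20.727 → 20.73 in.
L: 65 / 2.75 = 23.636 → 23.64 in.

S 18.55 inches; M 20.73 inches; L 23.64 inches.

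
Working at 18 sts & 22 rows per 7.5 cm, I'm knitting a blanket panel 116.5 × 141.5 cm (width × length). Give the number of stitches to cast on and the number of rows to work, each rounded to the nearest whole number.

Stitch gauge = 18/7.5 = 2.4 sts/cm; 116.5 × 2.4 = 279.60 → 280 sts.
Row gauge = 22/7.5 = 2.933 rows/cm; 141.5 × 2.933 = 415.07 → 415 rows.

Cast on 280 stitches and work 415 rows.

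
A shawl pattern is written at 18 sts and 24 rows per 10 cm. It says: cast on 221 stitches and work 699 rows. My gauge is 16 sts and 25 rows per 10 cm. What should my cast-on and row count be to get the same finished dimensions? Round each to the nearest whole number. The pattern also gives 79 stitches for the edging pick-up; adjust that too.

Stitches: 221 × 16/18 = 196.44 → 196.
Rows: 699 × 25/24 = 728.12 → 728.
edging pick-up: 79 × 16/18 = 70.22 → 70.

Cast on 196 stitches; work 728 rows; edging pick-up 70 stitches.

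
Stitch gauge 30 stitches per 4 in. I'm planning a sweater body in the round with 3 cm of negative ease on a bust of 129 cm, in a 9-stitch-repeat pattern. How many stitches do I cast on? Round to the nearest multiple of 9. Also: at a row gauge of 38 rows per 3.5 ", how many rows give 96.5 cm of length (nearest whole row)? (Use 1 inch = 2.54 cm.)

Finished = 129 − 3 = 126 cm.
126 cm × 1/2.54 = 49.61 inches.
30/4 = 7.5 sts per in; 49.61 × 7.5 = 372.05 sts.
Nearest multiple of 9 → 369.
96.5 cm = 37.99 inches; × 10.857 = 412.49 → 412 rows.

Cast on 369 stitches; work 412 rows.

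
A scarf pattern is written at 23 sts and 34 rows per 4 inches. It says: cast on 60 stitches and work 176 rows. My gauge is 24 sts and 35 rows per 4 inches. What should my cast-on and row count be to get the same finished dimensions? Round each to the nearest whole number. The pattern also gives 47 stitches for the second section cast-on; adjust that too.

Cast on 63 stitches; work 181 rows; second section cast-on 49 stitches.

Stitches: 60 × 24/23 = 62.61 → 63.
Rows: 176 × 35/34 = 181.18 → 181.
second section cast-on: 47 × 24/23 = 49.04 → 49.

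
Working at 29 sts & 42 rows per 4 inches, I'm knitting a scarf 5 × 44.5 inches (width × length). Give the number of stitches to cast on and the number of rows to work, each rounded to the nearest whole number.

Cast on 36 stitches and work 467 rows.

Stitch gauge = 29/4 = 7.25 sts/in; 5 × 7.25 = 36.25 → 36 sts.
Row gauge = 42/4 = 10.5 rows/in; 44.5 × 10.5 = 467.25 → 467 rows.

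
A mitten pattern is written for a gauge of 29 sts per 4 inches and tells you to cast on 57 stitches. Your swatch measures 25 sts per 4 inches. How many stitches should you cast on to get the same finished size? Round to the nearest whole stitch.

49 stitches.

Scale factor = 25 / 29 = 0.862.
57 × 25 / 29 = 49.14 sts.
→ 49 sts.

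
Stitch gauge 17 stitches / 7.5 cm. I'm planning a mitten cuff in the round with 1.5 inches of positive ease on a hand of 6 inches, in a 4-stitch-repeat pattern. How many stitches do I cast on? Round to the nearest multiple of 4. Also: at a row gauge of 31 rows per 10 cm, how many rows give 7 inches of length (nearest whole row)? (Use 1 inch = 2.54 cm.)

Cast on 44 stitches; work 55 rows.

Finished = 6 + 1.5 = 7.5 inches.
7.5 inches × 2.54 = 19.05 cm.
17/7.5 = 2.267 sts per cm; 19.05 × 2.267 = 43.18 sts.
Nearest multiple of 4 → 44.
7 inches = 17.78 cm; × 3.1 = 55.12 → 55 rows.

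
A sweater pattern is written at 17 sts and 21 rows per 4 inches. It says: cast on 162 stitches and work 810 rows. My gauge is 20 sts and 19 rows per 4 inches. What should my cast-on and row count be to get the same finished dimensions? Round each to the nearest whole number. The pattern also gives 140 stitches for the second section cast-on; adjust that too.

Cast on 191 stitches; work 733 rows; second section cast-on 165 stitches.

Stitches: 162 × 20/17 = 190.59 → 191.
Rows: 810 × 19/21 = 732.86 → 733.
second section cast-on: 140 × 20/17 = 164.71 → 165.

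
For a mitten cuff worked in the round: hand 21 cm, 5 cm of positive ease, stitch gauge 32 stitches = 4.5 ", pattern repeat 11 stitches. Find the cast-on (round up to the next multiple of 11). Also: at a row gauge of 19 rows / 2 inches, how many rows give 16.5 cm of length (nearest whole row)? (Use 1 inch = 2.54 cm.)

Finished = 21 + 5 = 26 cm.
26 cm × 1/2.54 = 10.24 inches.
32/4.5 = 7.111 sts per in; 10.24 × 7.111 = 72.79 sts.
Next multiple of 11 → 77.
16.5 cm = 6.50 inches; × 9.5 = 61.71 → 62 rows.

Cast on 77 stitches; work 62 rows.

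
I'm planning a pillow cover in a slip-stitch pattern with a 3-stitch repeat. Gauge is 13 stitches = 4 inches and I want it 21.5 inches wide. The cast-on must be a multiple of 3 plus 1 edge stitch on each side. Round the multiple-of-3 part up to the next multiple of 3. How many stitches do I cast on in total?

CO 71 sts.

13 / 4 = 3.25 sts per inch.
21.5 × 3.25 = 69.88 sts.
Less 2 edge sts → 67.88 for the repeat.
Next multiple of 3: 69.
Add back 2 edge sts → 71.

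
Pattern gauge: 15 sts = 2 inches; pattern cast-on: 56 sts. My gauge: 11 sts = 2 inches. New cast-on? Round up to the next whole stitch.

Scale factor = 11 / 15 = 0.733.
56 × 11 / 15 = 41.07 sts.
→ 42 sts.

42 stitches.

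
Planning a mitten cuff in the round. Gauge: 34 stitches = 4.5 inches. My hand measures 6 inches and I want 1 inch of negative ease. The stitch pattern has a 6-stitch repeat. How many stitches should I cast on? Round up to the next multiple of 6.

Finished = 6 − 1 = 5 inches.
34 / 4.5 = 7.556 sts/in.
5 × 7.556 = 37.78 sts.
Next multiple of 6: 42.

CO 42 sts.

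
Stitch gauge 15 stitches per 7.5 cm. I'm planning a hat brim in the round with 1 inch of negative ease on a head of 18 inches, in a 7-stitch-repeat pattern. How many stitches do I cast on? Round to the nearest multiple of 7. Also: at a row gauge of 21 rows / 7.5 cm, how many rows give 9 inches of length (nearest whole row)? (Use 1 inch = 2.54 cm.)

Finished = 18 − 1 = 17 inches.
17 inches × 2.54 = 43.18 cm.
15/7.5 = 2 sts per cm; 43.18 × 2 = 86.36 sts.
Nearest multiple of 7 → 84.
9 inches = 22.86 cm; × 2.8 = 64.01 → 64 rows.

Cast on 84 stitches; work 64 rows.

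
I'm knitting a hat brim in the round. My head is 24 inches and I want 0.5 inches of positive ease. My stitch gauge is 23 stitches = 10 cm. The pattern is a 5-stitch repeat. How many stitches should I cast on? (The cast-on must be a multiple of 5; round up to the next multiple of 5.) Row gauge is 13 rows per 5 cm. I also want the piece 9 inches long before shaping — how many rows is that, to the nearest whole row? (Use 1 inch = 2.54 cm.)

Finished = 24 + 0.5 = 24.5 inches.
24.5 inches × 2.54 = 62.23 cm.
23/10 = 2.3 sts per cm; 62.23 × 2.3 = 143.13 sts.
Next multiple of 5 → 145.
9 inches = 22.86 cm; × 2.6 = 59.44 → 59 rows.

Cast on 145 stitches; work 59 rows.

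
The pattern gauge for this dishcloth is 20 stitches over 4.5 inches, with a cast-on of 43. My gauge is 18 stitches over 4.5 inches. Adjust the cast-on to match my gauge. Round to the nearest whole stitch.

39 stitches.

Scale factor = 18 / 20 = 0.900.
43 × 18 / 20 = 38.70 sts.
→ 39 sts.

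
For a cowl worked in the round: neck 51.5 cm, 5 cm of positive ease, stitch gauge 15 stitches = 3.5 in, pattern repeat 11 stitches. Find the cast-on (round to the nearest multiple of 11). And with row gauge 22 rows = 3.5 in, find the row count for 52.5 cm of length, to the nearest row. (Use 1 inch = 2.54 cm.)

Finished = 51.5 + 5 = 56.5 cm.
56.5 cm × 1/2.54 = 22.24 inches.
15/3.5 = 4.286 sts per in; 22.24 × 4.286 = 95.33 sts.
Nearest multiple of 11 → 99.
52.5 cm = 20.67 inches; × 6.286 = 129.92 → 130 rows.

Cast on 99 stitches; work 130 rows.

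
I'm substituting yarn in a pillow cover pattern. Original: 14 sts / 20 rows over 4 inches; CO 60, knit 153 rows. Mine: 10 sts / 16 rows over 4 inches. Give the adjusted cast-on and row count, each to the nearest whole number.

Stitches: 60 × 10/14 = 42.86 → 43.
Rows: 153 × 16/20 = 122.40 → 122.

Cast on 43 stitches; work 122 rows.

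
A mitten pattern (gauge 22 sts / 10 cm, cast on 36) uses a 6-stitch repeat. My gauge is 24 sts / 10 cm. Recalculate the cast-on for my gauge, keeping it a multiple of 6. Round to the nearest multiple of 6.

Cast on 42 stitches.

36 × 24 / 22 = 39.27.
Nearest multiple of 6: 42.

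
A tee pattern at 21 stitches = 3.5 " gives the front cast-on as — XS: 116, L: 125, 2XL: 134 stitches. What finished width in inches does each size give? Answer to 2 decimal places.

XS 19.33 inches; L 20.83 inches; 2XL 22.33 inches.

21/3.5 = 6 sts per in.
XS: 116 / 6 = 19.333 → 19.33 in.
L: 125 / 6 = 20.833 → 20.83 in.
2XL: 134 / 6 = 22.333 → 22.33 in.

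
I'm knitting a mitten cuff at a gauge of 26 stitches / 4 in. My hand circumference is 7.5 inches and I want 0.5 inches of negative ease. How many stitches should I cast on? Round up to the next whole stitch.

Finished = 7.5 − 0.5 = 7 in.
26 / 4 = 6.5 sts per inch.
7.00 × 6.5 = 45.50 sts.
→ 46 sts.

Cast on 46 stitches.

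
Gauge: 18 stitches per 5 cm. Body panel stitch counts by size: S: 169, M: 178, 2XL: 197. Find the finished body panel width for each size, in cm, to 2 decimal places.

18/5 = 3.6 sts per cm.
S: 169 / 3.6 = 46.944 → 46.94 cm.
M: 178 / 3.6 = 49.444 → 49.44 cm.
2XL: 197 / 3.6 = 54.722 → 54.72 cm.

S 46.94 cm; M 49.44 cm; 2XL 54.72 cm.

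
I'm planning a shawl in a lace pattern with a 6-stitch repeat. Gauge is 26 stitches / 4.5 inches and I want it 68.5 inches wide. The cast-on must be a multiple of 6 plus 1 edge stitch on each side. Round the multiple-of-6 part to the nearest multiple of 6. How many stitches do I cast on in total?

398 stitches.

26 / 4.5 = 5.778 sts per inch.
68.5 × 5.778 = 395.78 sts.
Less 2 edge sts → 393.78 for the repeat.
Nearest multiple of 6: 396.
Add back 2 edge sts → 398.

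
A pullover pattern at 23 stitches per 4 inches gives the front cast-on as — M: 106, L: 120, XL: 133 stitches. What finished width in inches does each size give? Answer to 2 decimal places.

23/4 = 5.75 sts per in.
M: 106 / 5.75 = 18.435 → 18.43 in.
L: 120 / 5.75 = 20.870 → 20.87 in.
XL: 133 / 5.75 = 23.130 → 23.13 in.

M 18.43 inches; L 20.87 inches; XL 23.13 inches.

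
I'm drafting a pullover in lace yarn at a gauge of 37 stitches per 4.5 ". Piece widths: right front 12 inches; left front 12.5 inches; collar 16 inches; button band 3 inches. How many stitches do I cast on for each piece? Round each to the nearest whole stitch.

right front 99; left front 103; collar 132; button band 25.

Rate = 37/4.5 = 8.222 sts per in.
right front: 12 × 8.222 = 98.67 → 99.
left front: 12.5 × 8.222 = 102.78 → 103.
collar: 16 × 8.222 = 131.56 → 132.
button band: 3 × 8.222 = 24.67 → 25.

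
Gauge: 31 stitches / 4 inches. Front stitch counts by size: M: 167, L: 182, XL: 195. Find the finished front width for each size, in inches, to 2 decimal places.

M 21.55 inches; L 23.48 inches; XL 25.16 inches.

31/4 = 7.75 sts per in.
M: 167 / 7.75 = 21.548 → 21.55 in.
L: 182 / 7.75 = 23.484 → 23.48 in.
XL: 195 / 7.75 = 25.161 → 25.16 in.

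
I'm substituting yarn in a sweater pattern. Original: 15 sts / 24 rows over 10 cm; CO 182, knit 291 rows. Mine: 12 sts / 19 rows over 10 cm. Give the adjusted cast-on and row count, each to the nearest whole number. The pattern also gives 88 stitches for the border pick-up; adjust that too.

Stitches: 182 × 12/15 = 145.60 → 146.
Rows: 291 × 19/24 = 230.38 → 230.
border pick-up: 88 × 12/15 = 70.40 → 70.

Cast on 146 stitches; work 230 rows; border pick-up 70 stitches.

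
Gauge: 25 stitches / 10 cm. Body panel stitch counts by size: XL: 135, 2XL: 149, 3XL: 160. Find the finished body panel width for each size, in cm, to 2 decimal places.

25/10 = 2.5 sts per cm.
XL: 135 / 2.5 = 54.000 → 54.00 cm.
2XL: 149 / 2.5 = 59.600 → 59.60 cm.
3XL: 160 / 2.5 = 64.000 → 64.00 cm.

XL 54.00 cm; 2XL 59.60 cm; 3XL 64.00 cm.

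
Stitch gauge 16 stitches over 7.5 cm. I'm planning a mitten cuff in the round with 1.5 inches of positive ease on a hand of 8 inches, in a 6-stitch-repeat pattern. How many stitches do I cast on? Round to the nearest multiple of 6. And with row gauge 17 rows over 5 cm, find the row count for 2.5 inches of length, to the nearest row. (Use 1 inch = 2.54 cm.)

Cast on 54 stitches; work 22 rows.

Finished = 8 + 1.5 = 9.5 inches.
9.5 inches × 2.54 = 24.13 cm.
16/7.5 = 2.133 sts per cm; 24.13 × 2.133 = 51.48 sts.
Nearest multiple of 6 → 54.
2.5 inches = 6.35 cm; × 3.4 = 21.59 → 22 rows.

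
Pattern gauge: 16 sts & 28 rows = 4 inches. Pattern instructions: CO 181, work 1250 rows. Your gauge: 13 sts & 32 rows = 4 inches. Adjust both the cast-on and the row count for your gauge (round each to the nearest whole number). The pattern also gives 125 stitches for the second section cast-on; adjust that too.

Cast on 147 stitches; work 1429 rows; second section cast-on 102 stitches.

Stitches: 181 × 13/16 = 147.06 → 147.
Rows: 1250 × 32/28 = 1428.57 → 1429.
second section cast-on: 125 × 13/16 = 101.56 → 102.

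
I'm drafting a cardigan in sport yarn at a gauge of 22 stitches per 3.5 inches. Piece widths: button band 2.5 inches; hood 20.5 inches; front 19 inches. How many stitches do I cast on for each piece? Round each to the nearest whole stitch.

Rate = 22/3.5 = 6.286 sts per in.
button band: 2.5 × 6.286 = 15.71 → 16.
hood: 20.5 × 6.286 = 128.86 → 129.
front: 19 × 6.286 = 119.43 → 119.

button band 16; hood 129; front 119.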